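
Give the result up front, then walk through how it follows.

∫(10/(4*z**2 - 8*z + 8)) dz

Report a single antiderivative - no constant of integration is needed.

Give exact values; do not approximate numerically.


The answer is 5*atan(z - 1)/2.
Step 1. Substitute u = 2*z - 2, turning ∫(10/(4*z**2 - 8*z + 8)) dz into ∫(5/(u**2 + 4)) du: now ∫(5/(u**2 + 4)) du.
Step 2. Evaluate the standard form: now 5*atan(u/2)/2.
Step 3. Substitute back u = 2*z - 2: now 5*atan(z - 1)/2.
Answer: 5*atan(z - 1)/2.


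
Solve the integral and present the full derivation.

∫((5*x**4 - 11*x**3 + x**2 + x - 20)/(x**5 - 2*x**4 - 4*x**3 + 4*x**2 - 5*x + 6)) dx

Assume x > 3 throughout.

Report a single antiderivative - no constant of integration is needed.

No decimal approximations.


Step 1. Decompose ∫((5*x**4 - 11*x**3 + x**2 + x - 20)/(x**5 - 2*x**4 - 4*x**3 + 4*x**2 - 5*x + 6)) dx by partial fractions, (5*x**4 - 11*x**3 + x**2 + x - 20)/(x**5 - 2*x**4 - 4*x**3 + 4*x**2 - 5*x + 6) = -2/(x**2 + 1) + 2/(x + 2) + 2/(x - 1) + 1/(x - 3): now ∫(1/(x - 3)) dx + ∫(2/(x - 1)) dx + ∫(2/(x + 2)) dx + ∫(-2/(x**2 + 1)) dx.
Step 2. Evaluate the standard form [assuming x > 1]: now 2*log(x - 1) + ∫(1/(x - 3)) dx + ∫(2/(x + 2)) dx + ∫(-2/(x**2 + 1)) dx.
Step 3. Evaluate the standard form [assuming x > 3]: now log(x - 3) + 2*log(x - 1) + ∫(2/(x + 2)) dx + ∫(-2/(x**2 + 1)) dx.
Step 4. Evaluate the standard form [assuming x > -2]: now log(x - 3) + 2*log(x - 1) + 2*log(x + 2) + ∫(-2/(x**2 + 1)) dx.
Step 5. Evaluate the standard form: now log(x - 3) + 2*log(x - 1) + 2*log(x + 2) - 2*atan(x).
Answer: log(x - 3) + 2*log(x - 1) + 2*log(x + 2) - 2*atan(x).


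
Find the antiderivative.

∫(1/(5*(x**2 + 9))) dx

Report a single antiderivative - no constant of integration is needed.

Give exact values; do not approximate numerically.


Answer: atan(x/3)/15.


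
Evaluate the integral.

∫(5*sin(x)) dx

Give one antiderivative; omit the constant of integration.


Answer: -5*cos(x).


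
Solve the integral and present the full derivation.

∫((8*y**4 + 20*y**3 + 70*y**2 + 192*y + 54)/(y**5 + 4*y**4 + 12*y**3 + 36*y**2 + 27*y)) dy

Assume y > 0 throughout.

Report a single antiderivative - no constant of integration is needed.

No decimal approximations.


Step 1. Decompose ∫((8*y**4 + 20*y**3 + 70*y**2 + 192*y + 54)/(y**5 + 4*y**4 + 12*y**3 + 36*y**2 + 27*y)) dy by partial fractions, (8*y**4 + 20*y**3 + 70*y**2 + 192*y + 54)/(y**5 + 4*y**4 + 12*y**3 + 36*y**2 + 27*y) = -2/(y**2 + 9) + 2/(y + 3) + 4/(y + 1) + 2/y: now ∫(2/y) dy + ∫(4/(y + 1)) dy + ∫(2/(y + 3)) dy + ∫(-2/(y**2 + 9)) dy.
Step 2. Evaluate the standard form [assuming y > -1]: now 4*log(y + 1) + ∫(2/y) dy + ∫(2/(y + 3)) dy + ∫(-2/(y**2 + 9)) dy.
Step 3. Evaluate the standard form [assuming y > -3]: now 4*log(y + 1) + 2*log(y + 3) + ∫(2/y) dy + ∫(-2/(y**2 + 9)) dy.
Step 4. Evaluate the standard form [assuming y > 0]: now 2*log(y) + 4*log(y + 1) + 2*log(y + 3) + ∫(-2/(y**2 + 9)) dy.
Step 5. Evaluate the standard form: now 2*log(y) + 4*log(y + 1) + 2*log(y + 3) - 2*atan(y/3)/3.
Answer: 2*log(y) + 4*log(y + 1) + 2*log(y + 3) - 2*atan(y/3)/3.


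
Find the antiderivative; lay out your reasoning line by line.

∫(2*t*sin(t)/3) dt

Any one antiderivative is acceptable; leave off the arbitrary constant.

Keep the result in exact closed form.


Step 1. Integrate ∫(2*t*sin(t)/3) dt by parts with u = t, dv = (2*sin(t)/3) dt, so v = -2*cos(t)/3: now -2*t*cos(t)/3 + ∫(2*cos(t)/3) dt.
Step 2. Evaluate the standard form: now -2*t*cos(t)/3 + 2*sin(t)/3.
Answer: -2*t*cos(t)/3 + 2*sin(t)/3.


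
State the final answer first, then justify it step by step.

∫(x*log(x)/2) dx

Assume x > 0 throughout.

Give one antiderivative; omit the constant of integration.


The answer is x**2*log(x)/4 - x**2/8.
Step 1. Integrate ∫(x*log(x)/2) dx by parts with u = log(x), dv = (x/2) dx, so v = x**2/4 [assuming x > 0]: now x**2*log(x)/4 + ∫(-x/4) dx.
Step 2. Evaluate the standard form: now x**2*log(x)/4 - x**2/8.
Answer: x**2*log(x)/4 - x**2/8.


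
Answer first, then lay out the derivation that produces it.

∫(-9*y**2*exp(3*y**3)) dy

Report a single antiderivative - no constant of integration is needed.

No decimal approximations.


The answer is -exp(3*y**3).
Step 1. Substitute u = y**3, turning ∫(-9*y**2*exp(3*y**3)) dy into ∫(-3*exp(3*u)) du: now ∫(-3*exp(3*u)) du.
Step 2. Evaluate the standard form: now -exp(3*u).
Step 3. Substitute back u = y**3: now -exp(3*y**3).
Answer: -exp(3*y**3).


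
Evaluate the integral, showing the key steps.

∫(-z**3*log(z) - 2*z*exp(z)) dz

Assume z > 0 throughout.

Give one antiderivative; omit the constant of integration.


Step 1. Rewrite: now ∫(-2*z*exp(z)) dz + ∫(-z**3*log(z)) dz.
Step 2. Integrate ∫(-2*z*exp(z)) dz by parts with u = z, dv = (-2*exp(z)) dz, so v = -2*exp(z): now -2*z*exp(z) + ∫(-z**3*log(z)) dz + ∫(2*exp(z)) dz.
Step 3. Evaluate the standard form: now -2*z*exp(z) + 2*exp(z) + ∫(-z**3*log(z)) dz.
Step 4. Integrate ∫(-z**3*log(z)) dz by parts with u = log(z), dv = (-z**3) dz, so v = -z**4/4 [assuming z > 0]: now -z**4*log(z)/4 - 2*z*exp(z) + 2*exp(z) + ∫(z**3/4) dz.
Step 5. Evaluate the standard form: now -z**4*log(z)/4 + z**4/16 - 2*z*exp(z) + 2*exp(z).
Answer: -z**4*log(z)/4 + z**4/16 - 2*z*exp(z) + 2*exp(z).


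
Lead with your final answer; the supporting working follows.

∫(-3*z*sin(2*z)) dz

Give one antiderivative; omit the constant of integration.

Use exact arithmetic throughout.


The answer is 3*z*cos(2*z)/2 - 3*sin(2*z)/4.
Step 1. Integrate ∫(-3*z*sin(2*z)) dz by parts with u = z, dv = (-3*sin(2*z)) dz, so v = 3*cos(2*z)/2: now 3*z*cos(2*z)/2 + ∫(-3*cos(2*z)/2) dz.
Step 2. Evaluate the standard form: now 3*z*cos(2*z)/2 - 3*sin(2*z)/4.
Answer: 3*z*cos(2*z)/2 - 3*sin(2*z)/4.


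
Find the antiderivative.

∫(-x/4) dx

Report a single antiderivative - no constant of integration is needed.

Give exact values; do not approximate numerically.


Answer: -x**2/8.


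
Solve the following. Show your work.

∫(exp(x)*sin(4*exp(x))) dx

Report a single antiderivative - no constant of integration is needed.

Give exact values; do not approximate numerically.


Step 1. Substitute u = exp(x), turning ∫(exp(x)*sin(4*exp(x))) dx into ∫(sin(4*u)) du: now ∫(sin(4*u)) du.
Step 2. Evaluate the standard form: now -cos(4*u)/4.
Step 3. Substitute back u = exp(x): now -cos(4*exp(x))/4.
Answer: -cos(4*exp(x))/4.


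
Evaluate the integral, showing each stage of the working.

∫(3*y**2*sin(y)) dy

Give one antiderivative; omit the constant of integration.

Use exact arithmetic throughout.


Step 1. Integrate ∫(3*y**2*sin(y)) dy by parts with u = y**2, dv = (3*sin(y)) dy, so v = -3*cos(y): now -3*y**2*cos(y) + ∫(6*y*cos(y)) dy.
Step 2. Integrate ∫(6*y*cos(y)) dy by parts with u = y, dv = (6*cos(y)) dy, so v = 6*sin(y): now -3*y**2*cos(y) + 6*y*sin(y) + ∫(-6*sin(y)) dy.
Step 3. Evaluate the standard form: now -3*y**2*cos(y) + 6*y*sin(y) + 6*cos(y).
Answer: -3*y**2*cos(y) + 6*y*sin(y) + 6*cos(y).


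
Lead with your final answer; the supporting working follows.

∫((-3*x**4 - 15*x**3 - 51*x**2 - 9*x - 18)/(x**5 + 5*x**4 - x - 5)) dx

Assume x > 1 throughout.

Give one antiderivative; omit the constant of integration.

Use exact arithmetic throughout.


The answer is -4*log(x - 1) + 3*log(x + 1) - 2*log(x + 5) - 3*atan(x).
Step 1. Decompose ∫((-3*x**4 - 15*x**3 - 51*x**2 - 9*x - 18)/(x**5 + 5*x**4 - x - 5)) dx by partial fractions, (-3*x**4 - 15*x**3 - 51*x**2 - 9*x - 18)/(x**5 + 5*x**4 - x - 5) = -3/(x**2 + 1) - 2/(x + 5) + 3/(x + 1) - 4/(x - 1): now ∫(-4/(x - 1)) dx + ∫(3/(x + 1)) dx + ∫(-2/(x + 5)) dx + ∫(-3/(x**2 + 1)) dx.
Step 2. Evaluate the standard form [assuming x > -1]: now 3*log(x + 1) + ∫(-4/(x - 1)) dx + ∫(-2/(x + 5)) dx + ∫(-3/(x**2 + 1)) dx.
Step 3. Evaluate the standard form [assuming x > -5]: now 3*log(x + 1) - 2*log(x + 5) + ∫(-4/(x - 1)) dx + ∫(-3/(x**2 + 1)) dx.
Step 4. Evaluate the standard form [assuming x > 1]: now -4*log(x - 1) + 3*log(x + 1) - 2*log(x + 5) + ∫(-3/(x**2 + 1)) dx.
Step 5. Evaluate the standard form: now -4*log(x - 1) + 3*log(x + 1) - 2*log(x + 5) - 3*atan(x).
Answer: -4*log(x - 1) + 3*log(x + 1) - 2*log(x + 5) - 3*atan(x).


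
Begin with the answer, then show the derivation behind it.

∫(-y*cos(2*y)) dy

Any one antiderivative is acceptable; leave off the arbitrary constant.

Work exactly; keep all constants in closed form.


The answer is -y*sin(2*y)/2 - cos(2*y)/4.
Step 1. Integrate ∫(-y*cos(2*y)) dy by parts with u = y, dv = (-cos(2*y)) dy, so v = -sin(2*y)/2: now -y*sin(2*y)/2 + ∫(sin(2*y)/2) dy.
Step 2. Evaluate the standard form: now -y*sin(2*y)/2 - cos(2*y)/4.
Answer: -y*sin(2*y)/2 - cos(2*y)/4.


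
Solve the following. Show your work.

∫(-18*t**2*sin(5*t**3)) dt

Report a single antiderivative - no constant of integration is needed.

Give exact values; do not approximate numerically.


Step 1. Substitute u = t**3, turning ∫(-18*t**2*sin(5*t**3)) dt into ∫(-6*sin(5*u)) du: now ∫(-6*sin(5*u)) du.
Step 2. Evaluate the standard form: now 6*cos(5*u)/5.
Step 3. Substitute back u = t**3: now 6*cos(5*t**3)/5.
Answer: 6*cos(5*t**3)/5.


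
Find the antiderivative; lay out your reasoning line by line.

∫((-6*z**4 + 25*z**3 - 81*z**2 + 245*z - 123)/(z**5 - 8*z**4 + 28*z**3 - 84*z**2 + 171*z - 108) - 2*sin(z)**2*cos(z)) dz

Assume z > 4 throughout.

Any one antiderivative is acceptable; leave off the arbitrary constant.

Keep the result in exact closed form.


Step 1. Rewrite: now ∫((-6*z**4 + 25*z**3 - 81*z**2 + 245*z - 123)/(z**5 - 8*z**4 + 28*z**3 - 84*z**2 + 171*z - 108)) dz + ∫(-2*sin(z)**2*cos(z)) dz.
Step 2. Decompose ∫((-6*z**4 + 25*z**3 - 81*z**2 + 245*z - 123)/(z**5 - 8*z**4 + 28*z**3 - 84*z**2 + 171*z - 108)) dz by partial fractions, (-6*z**4 + 25*z**3 - 81*z**2 + 245*z - 123)/(z**5 - 8*z**4 + 28*z**3 - 84*z**2 + 171*z - 108) = 2/(z**2 + 9) + 1/(z - 1) - 2/(z - 3) - 5/(z - 4): now ∫(-2*sin(z)**2*cos(z)) dz + ∫(-5/(z - 4)) dz + ∫(-2/(z - 3)) dz + ∫(1/(z - 1)) dz + ∫(2/(z**2 + 9)) dz.
Step 3. Evaluate the standard form [assuming z > 4]: now -5*log(z - 4) + ∫(-2*sin(z)**2*cos(z)) dz + ∫(-2/(z - 3)) dz + ∫(1/(z - 1)) dz + ∫(2/(z**2 + 9)) dz.
Step 4. Evaluate the standard form [assuming z > 1]: now -5*log(z - 4) + log(z - 1) + ∫(-2*sin(z)**2*cos(z)) dz + ∫(-2/(z - 3)) dz + ∫(2/(z**2 + 9)) dz.
Step 5. Evaluate the standard form [assuming z > 3]: now -5*log(z - 4) - 2*log(z - 3) + log(z - 1) + ∫(-2*sin(z)**2*cos(z)) dz + ∫(2/(z**2 + 9)) dz.
Step 6. Evaluate the standard form: now -5*log(z - 4) - 2*log(z - 3) + log(z - 1) + 2*atan(z/3)/3 + ∫(-2*sin(z)**2*cos(z)) dz.
Step 7. Substitute u = sin(z), turning ∫(-2*sin(z)**2*cos(z)) dz into ∫(-2*u**2) du: now -5*log(z - 4) - 2*log(z - 3) + log(z - 1) + 2*atan(z/3)/3 + ∫(-2*u**2) du.
Step 8. Evaluate the standard form: now -2*u**3/3 - 5*log(z - 4) - 2*log(z - 3) + log(z - 1) + 2*atan(z/3)/3.
Step 9. Substitute back u = sin(z): now -5*log(z - 4) - 2*log(z - 3) + log(z - 1) - 2*sin(z)**3/3 + 2*atan(z/3)/3.
Answer: -5*log(z - 4) - 2*log(z - 3) + log(z - 1) - 2*sin(z)**3/3 + 2*atan(z/3)/3.


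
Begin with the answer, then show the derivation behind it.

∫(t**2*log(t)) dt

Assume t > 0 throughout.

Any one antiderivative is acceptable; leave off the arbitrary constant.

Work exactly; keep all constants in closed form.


The answer is t**3*log(t)/3 - t**3/9.
Step 1. Integrate ∫(t**2*log(t)) dt by parts with u = log(t), dv = (t**2) dt, so v = t**3/3 [assuming t > 0]: now t**3*log(t)/3 + ∫(-t**2/3) dt.
Step 2. Evaluate the standard form: now t**3*log(t)/3 - t**3/9.
Answer: t**3*log(t)/3 - t**3/9.


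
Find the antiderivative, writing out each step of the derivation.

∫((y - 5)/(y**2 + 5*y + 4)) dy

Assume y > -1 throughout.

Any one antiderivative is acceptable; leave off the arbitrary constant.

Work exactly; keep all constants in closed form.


Step 1. Decompose ∫((y - 5)/(y**2 + 5*y + 4)) dy by partial fractions, (y - 5)/(y**2 + 5*y + 4) = 3/(y + 4) - 2/(y + 1): now ∫(-2/(y + 1)) dy + ∫(3/(y + 4)) dy.
Step 2. Evaluate the standard form [assuming y > -4]: now 3*log(y + 4) + ∫(-2/(y + 1)) dy.
Step 3. Evaluate the standard form [assuming y > -1]: now -2*log(y + 1) + 3*log(y + 4).
Answer: -2*log(y + 1) + 3*log(y + 4).


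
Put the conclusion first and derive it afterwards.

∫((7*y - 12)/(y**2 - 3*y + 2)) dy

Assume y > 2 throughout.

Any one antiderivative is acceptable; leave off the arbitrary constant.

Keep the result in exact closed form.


The answer is 2*log(y - 2) + 5*log(y - 1).
Step 1. Decompose ∫((7*y - 12)/(y**2 - 3*y + 2)) dy by partial fractions, (7*y - 12)/(y**2 - 3*y + 2) = 5/(y - 1) + 2/(y - 2): now ∫(2/(y - 2)) dy + ∫(5/(y - 1)) dy.
Step 2. Evaluate the standard form [assuming y > 1]: now 5*log(y - 1) + ∫(2/(y - 2)) dy.
Step 3. Evaluate the standard form [assuming y > 2]: now 2*log(y - 2) + 5*log(y - 1).
Answer: 2*log(y - 2) + 5*log(y - 1).


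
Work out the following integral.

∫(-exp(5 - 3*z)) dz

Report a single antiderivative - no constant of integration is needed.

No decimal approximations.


Answer: exp(5 - 3*z)/3.


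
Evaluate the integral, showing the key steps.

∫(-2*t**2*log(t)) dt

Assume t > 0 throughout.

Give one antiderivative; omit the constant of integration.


Step 1. Integrate ∫(-2*t**2*log(t)) dt by parts with u = log(t), dv = (-2*t**2) dt, so v = -2*t**3/3 [assuming t > 0]: now -2*t**3*log(t)/3 + ∫(2*t**2/3) dt.
Step 2. Evaluate the standard form: now -2*t**3*log(t)/3 + 2*t**3/9.
Answer: -2*t**3*log(t)/3 + 2*t**3/9.


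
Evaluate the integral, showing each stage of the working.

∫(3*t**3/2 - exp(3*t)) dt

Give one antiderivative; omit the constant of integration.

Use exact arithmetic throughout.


Step 1. Rewrite: now ∫(3*t**3/2) dt + ∫(-exp(3*t)) dt.
Step 2. Evaluate the standard form: now -exp(3*t)/3 + ∫(3*t**3/2) dt.
Step 3. Evaluate the standard form: now 3*t**4/8 - exp(3*t)/3.
Answer: 3*t**4/8 - exp(3*t)/3.


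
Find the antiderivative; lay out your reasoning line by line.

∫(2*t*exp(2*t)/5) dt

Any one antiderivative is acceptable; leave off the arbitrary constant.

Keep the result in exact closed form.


Step 1. Integrate ∫(2*t*exp(2*t)/5) dt by parts with u = t, dv = (2*exp(2*t)/5) dt, so v = exp(2*t)/5: now t*exp(2*t)/5 + ∫(-exp(2*t)/5) dt.
Step 2. Evaluate the standard form: now t*exp(2*t)/5 - exp(2*t)/10.
Answer: t*exp(2*t)/5 - exp(2*t)/10.


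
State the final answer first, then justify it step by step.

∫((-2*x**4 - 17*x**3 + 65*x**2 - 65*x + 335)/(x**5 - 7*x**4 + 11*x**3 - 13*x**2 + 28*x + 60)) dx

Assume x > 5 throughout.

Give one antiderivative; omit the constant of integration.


The answer is -5*log(x - 5) - log(x - 3) + 4*log(x + 1) + atan(x/2)/2.
Step 1. Decompose ∫((-2*x**4 - 17*x**3 + 65*x**2 - 65*x + 335)/(x**5 - 7*x**4 + 11*x**3 - 13*x**2 + 28*x + 60)) dx by partial fractions, (-2*x**4 - 17*x**3 + 65*x**2 - 65*x + 335)/(x**5 - 7*x**4 + 11*x**3 - 13*x**2 + 28*x + 60) = 1/(x**2 + 4) + 4/(x + 1) - 1/(x - 3) - 5/(x - 5): now ∫(-5/(x - 5)) dx + ∫(-1/(x - 3)) dx + ∫(4/(x + 1)) dx + ∫(1/(x**2 + 4)) dx.
Step 2. Evaluate the standard form [assuming x > -1]: now 4*log(x + 1) + ∫(-5/(x - 5)) dx + ∫(-1/(x - 3)) dx + ∫(1/(x**2 + 4)) dx.
Step 3. Evaluate the standard form [assuming x > 3]: now -log(x - 3) + 4*log(x + 1) + ∫(-5/(x - 5)) dx + ∫(1/(x**2 + 4)) dx.
Step 4. Evaluate the standard form [assuming x > 5]: now -5*log(x - 5) - log(x - 3) + 4*log(x + 1) + ∫(1/(x**2 + 4)) dx.
Step 5. Evaluate the standard form: now -5*log(x - 5) - log(x - 3) + 4*log(x + 1) + atan(x/2)/2.
Answer: -5*log(x - 5) - log(x - 3) + 4*log(x + 1) + atan(x/2)/2.


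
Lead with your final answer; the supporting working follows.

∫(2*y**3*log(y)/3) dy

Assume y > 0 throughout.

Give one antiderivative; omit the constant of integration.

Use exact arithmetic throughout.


The answer is y**4*log(y)/6 - y**4/24.
Step 1. Integrate ∫(2*y**3*log(y)/3) dy by parts with u = log(y), dv = (2*y**3/3) dy, so v = y**4/6 [assuming y > 0]: now y**4*log(y)/6 + ∫(-y**3/6) dy.
Step 2. Evaluate the standard form: now y**4*log(y)/6 - y**4/24.
Answer: y**4*log(y)/6 - y**4/24.


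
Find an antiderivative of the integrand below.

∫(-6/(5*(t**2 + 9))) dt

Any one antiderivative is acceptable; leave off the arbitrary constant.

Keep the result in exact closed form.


Answer: -2*atan(t/3)/5.


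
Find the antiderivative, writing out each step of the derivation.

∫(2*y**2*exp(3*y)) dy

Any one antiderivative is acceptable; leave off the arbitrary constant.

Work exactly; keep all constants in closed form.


Step 1. Integrate ∫(2*y**2*exp(3*y)) dy by parts with u = y**2, dv = (2*exp(3*y)) dy, so v = 2*exp(3*y)/3: now 2*y**2*exp(3*y)/3 + ∫(-4*y*exp(3*y)/3) dy.
Step 2. Integrate ∫(-4*y*exp(3*y)/3) dy by parts with u = y, dv = (-4*exp(3*y)/3) dy, so v = -4*exp(3*y)/9: now 2*y**2*exp(3*y)/3 - 4*y*exp(3*y)/9 + ∫(4*exp(3*y)/9) dy.
Step 3. Evaluate the standard form: now 2*y**2*exp(3*y)/3 - 4*y*exp(3*y)/9 + 4*exp(3*y)/27.
Answer: 2*y**2*exp(3*y)/3 - 4*y*exp(3*y)/9 + 4*exp(3*y)/27.


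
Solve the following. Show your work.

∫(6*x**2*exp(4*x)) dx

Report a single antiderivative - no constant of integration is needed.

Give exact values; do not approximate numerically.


Step 1. Integrate ∫(6*x**2*exp(4*x)) dx by parts with u = x**2, dv = (6*exp(4*x)) dx, so v = 3*exp(4*x)/2: now 3*x**2*exp(4*x)/2 + ∫(-3*x*exp(4*x)) dx.
Step 2. Integrate ∫(-3*x*exp(4*x)) dx by parts with u = x, dv = (-3*exp(4*x)) dx, so v = -3*exp(4*x)/4: now 3*x**2*exp(4*x)/2 - 3*x*exp(4*x)/4 + ∫(3*exp(4*x)/4) dx.
Step 3. Evaluate the standard form: now 3*x**2*exp(4*x)/2 - 3*x*exp(4*x)/4 + 3*exp(4*x)/16.
Answer: 3*x**2*exp(4*x)/2 - 3*x*exp(4*x)/4 + 3*exp(4*x)/16.


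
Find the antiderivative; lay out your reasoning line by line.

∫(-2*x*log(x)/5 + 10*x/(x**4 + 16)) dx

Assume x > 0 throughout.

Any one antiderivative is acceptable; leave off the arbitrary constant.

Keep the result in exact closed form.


Step 1. Rewrite: now ∫(10*x/(x**4 + 16)) dx + ∫(-2*x*log(x)/5) dx.
Step 2. Substitute u = x**2, turning ∫(10*x/(x**4 + 16)) dx into ∫(5/(u**2 + 16)) du: now ∫(-2*x*log(x)/5) dx + ∫(5/(u**2 + 16)) du.
Step 3. Evaluate the standard form: now 5*atan(u/4)/4 + ∫(-2*x*log(x)/5) dx.
Step 4. Substitute back u = x**2: now 5*atan(x**2/4)/4 + ∫(-2*x*log(x)/5) dx.
Step 5. Integrate ∫(-2*x*log(x)/5) dx by parts with u = log(x), dv = (-2*x/5) dx, so v = -x**2/5 [assuming x > 0]: now -x**2*log(x)/5 + 5*atan(x**2/4)/4 + ∫(x/5) dx.
Step 6. Evaluate the standard form: now -x**2*log(x)/5 + x**2/10 + 5*atan(x**2/4)/4.
Answer: -x**2*log(x)/5 + x**2/10 + 5*atan(x**2/4)/4.


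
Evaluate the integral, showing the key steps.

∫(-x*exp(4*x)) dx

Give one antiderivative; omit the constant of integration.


Step 1. Integrate ∫(-x*exp(4*x)) dx by parts with u = x, dv = (-exp(4*x)) dx, so v = -exp(4*x)/4: now -x*exp(4*x)/4 + ∫(exp(4*x)/4) dx.
Step 2. Evaluate the standard form: now -x*exp(4*x)/4 + exp(4*x)/16.
Answer: -x*exp(4*x)/4 + exp(4*x)/16.


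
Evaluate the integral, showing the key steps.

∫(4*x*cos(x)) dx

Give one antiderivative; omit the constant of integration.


Step 1. Integrate ∫(4*x*cos(x)) dx by parts with u = x, dv = (4*cos(x)) dx, so v = 4*sin(x): now 4*x*sin(x) + ∫(-4*sin(x)) dx.
Step 2. Evaluate the standard form: now 4*x*sin(x) + 4*cos(x).
Answer: 4*x*sin(x) + 4*cos(x).


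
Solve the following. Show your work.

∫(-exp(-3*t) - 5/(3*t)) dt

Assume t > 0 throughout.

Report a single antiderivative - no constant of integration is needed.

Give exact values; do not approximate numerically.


Step 1. Rewrite: now ∫(-5/(3*t)) dt + ∫(-exp(-3*t)) dt.
Step 2. Evaluate the standard form: now ∫(-5/(3*t)) dt + exp(-3*t)/3.
Step 3. Evaluate the standard form [assuming t > 0]: now -5*log(t)/3 + exp(-3*t)/3.
Answer: -5*log(t)/3 + exp(-3*t)/3.


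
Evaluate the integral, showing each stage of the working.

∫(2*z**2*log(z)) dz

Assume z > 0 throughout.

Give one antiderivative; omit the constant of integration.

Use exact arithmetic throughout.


Step 1. Integrate ∫(2*z**2*log(z)) dz by parts with u = log(z), dv = (2*z**2) dz, so v = 2*z**3/3 [assuming z > 0]: now 2*z**3*log(z)/3 + ∫(-2*z**2/3) dz.
Step 2. Evaluate the standard form: now 2*z**3*log(z)/3 - 2*z**3/9.
Answer: 2*z**3*log(z)/3 - 2*z**3/9.


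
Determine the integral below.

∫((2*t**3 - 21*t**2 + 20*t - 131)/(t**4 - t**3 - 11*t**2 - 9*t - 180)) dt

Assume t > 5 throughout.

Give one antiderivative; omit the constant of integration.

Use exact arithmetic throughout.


Answer: -log(t - 5) + 3*log(t + 4) - 2*atan(t/3)/3.


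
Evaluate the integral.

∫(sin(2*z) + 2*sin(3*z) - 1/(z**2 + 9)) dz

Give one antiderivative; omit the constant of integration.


Answer: -cos(2*z)/2 - 2*cos(3*z)/3 - atan(z/3)/3.


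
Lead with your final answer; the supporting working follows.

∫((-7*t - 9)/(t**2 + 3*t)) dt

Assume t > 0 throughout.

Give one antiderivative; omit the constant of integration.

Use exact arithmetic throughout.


The answer is -3*log(t) - 4*log(t + 3).
Step 1. Decompose ∫((-7*t - 9)/(t**2 + 3*t)) dt by partial fractions, (-7*t - 9)/(t**2 + 3*t) = -4/(t + 3) - 3/t: now ∫(-3/t) dt + ∫(-4/(t + 3)) dt.
Step 2. Evaluate the standard form [assuming t > -3]: now -4*log(t + 3) + ∫(-3/t) dt.
Step 3. Evaluate the standard form [assuming t > 0]: now -3*log(t) - 4*log(t + 3).
Answer: -3*log(t) - 4*log(t + 3).


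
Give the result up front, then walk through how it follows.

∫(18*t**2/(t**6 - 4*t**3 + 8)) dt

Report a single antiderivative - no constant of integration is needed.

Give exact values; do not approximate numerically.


The answer is 3*atan(t**3/2 - 1).
Step 1. Substitute u = t**3 - 2, turning ∫(18*t**2/(t**6 - 4*t**3 + 8)) dt into ∫(6/(u**2 + 4)) du: now ∫(6/(u**2 + 4)) du.
Step 2. Evaluate the standard form: now 3*atan(u/2).
Step 3. Substitute back u = t**3 - 2: now 3*atan(t**3/2 - 1).
Answer: 3*atan(t**3/2 - 1).


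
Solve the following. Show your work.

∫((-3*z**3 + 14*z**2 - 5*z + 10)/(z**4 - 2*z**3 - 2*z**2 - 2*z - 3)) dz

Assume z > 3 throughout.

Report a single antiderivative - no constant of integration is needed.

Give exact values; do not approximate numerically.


Step 1. Decompose ∫((-3*z**3 + 14*z**2 - 5*z + 10)/(z**4 - 2*z**3 - 2*z**2 - 2*z - 3)) dz by partial fractions, (-3*z**3 + 14*z**2 - 5*z + 10)/(z**4 - 2*z**3 - 2*z**2 - 2*z - 3) = 1/(z**2 + 1) - 4/(z + 1) + 1/(z - 3): now ∫(1/(z - 3)) dz + ∫(-4/(z + 1)) dz + ∫(1/(z**2 + 1)) dz.
Step 2. Evaluate the standard form [assuming z > 3]: now log(z - 3) + ∫(-4/(z + 1)) dz + ∫(1/(z**2 + 1)) dz.
Step 3. Evaluate the standard form [assuming z > -1]: now log(z - 3) - 4*log(z + 1) + ∫(1/(z**2 + 1)) dz.
Step 4. Evaluate the standard form: now log(z - 3) - 4*log(z + 1) + atan(z).
Answer: log(z - 3) - 4*log(z + 1) + atan(z).


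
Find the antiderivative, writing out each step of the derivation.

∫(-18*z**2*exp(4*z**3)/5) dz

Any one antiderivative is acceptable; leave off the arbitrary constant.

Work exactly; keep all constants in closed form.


Step 1. Substitute u = z**3, turning ∫(-18*z**2*exp(4*z**3)/5) dz into ∫(-6*exp(4*u)/5) du: now ∫(-6*exp(4*u)/5) du.
Step 2. Evaluate the standard form: now -3*exp(4*u)/10.
Step 3. Substitute back u = z**3: now -3*exp(4*z**3)/10.
Answer: -3*exp(4*z**3)/10.


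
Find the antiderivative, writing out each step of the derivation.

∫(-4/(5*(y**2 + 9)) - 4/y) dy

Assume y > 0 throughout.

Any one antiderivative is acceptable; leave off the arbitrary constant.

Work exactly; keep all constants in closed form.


Step 1. Rewrite: now ∫(-4/y) dy + ∫(-4/(5*(y**2 + 9))) dy.
Step 2. Evaluate the standard form [assuming y > 0]: now -4*log(y) + ∫(-4/(5*(y**2 + 9))) dy.
Step 3. Evaluate the standard form: now -4*log(y) - 4*atan(y/3)/15.
Answer: -4*log(y) - 4*atan(y/3)/15.


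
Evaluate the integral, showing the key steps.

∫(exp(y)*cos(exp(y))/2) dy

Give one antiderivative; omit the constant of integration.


Step 1. Substitute u = exp(y), turning ∫(exp(y)*cos(exp(y))/2) dy into ∫(cos(u)/2) du: now ∫(cos(u)/2) du.
Step 2. Evaluate the standard form: now sin(u)/2.
Step 3. Substitute back u = exp(y): now sin(exp(y))/2.
Answer: sin(exp(y))/2.


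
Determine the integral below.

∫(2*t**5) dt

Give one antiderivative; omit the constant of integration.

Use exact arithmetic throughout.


Answer: t**6/3.


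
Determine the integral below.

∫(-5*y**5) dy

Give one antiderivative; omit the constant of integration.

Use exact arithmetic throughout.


Answer: -5*y**6/6.


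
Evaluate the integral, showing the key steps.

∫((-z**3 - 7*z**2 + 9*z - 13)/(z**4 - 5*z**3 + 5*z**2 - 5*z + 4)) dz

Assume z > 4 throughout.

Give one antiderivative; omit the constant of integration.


Step 1. Decompose ∫((-z**3 - 7*z**2 + 9*z - 13)/(z**4 - 5*z**3 + 5*z**2 - 5*z + 4)) dz by partial fractions, (-z**3 - 7*z**2 + 9*z - 13)/(z**4 - 5*z**3 + 5*z**2 - 5*z + 4) = -2/(z**2 + 1) + 2/(z - 1) - 3/(z - 4): now ∫(-3/(z - 4)) dz + ∫(2/(z - 1)) dz + ∫(-2/(z**2 + 1)) dz.
Step 2. Evaluate the standard form [assuming z > 1]: now 2*log(z - 1) + ∫(-3/(z - 4)) dz + ∫(-2/(z**2 + 1)) dz.
Step 3. Evaluate the standard form [assuming z > 4]: now -3*log(z - 4) + 2*log(z - 1) + ∫(-2/(z**2 + 1)) dz.
Step 4. Evaluate the standard form: now -3*log(z - 4) + 2*log(z - 1) - 2*atan(z).
Answer: -3*log(z - 4) + 2*log(z - 1) - 2*atan(z).


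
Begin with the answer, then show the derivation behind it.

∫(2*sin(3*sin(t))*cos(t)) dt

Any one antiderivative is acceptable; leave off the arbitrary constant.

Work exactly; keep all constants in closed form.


The answer is -2*cos(3*sin(t))/3.
Step 1. Substitute u = sin(t), turning ∫(2*sin(3*sin(t))*cos(t)) dt into ∫(2*sin(3*u)) du: now ∫(2*sin(3*u)) du.
Step 2. Evaluate the standard form: now -2*cos(3*u)/3.
Step 3. Substitute back u = sin(t): now -2*cos(3*sin(t))/3.
Answer: -2*cos(3*sin(t))/3.


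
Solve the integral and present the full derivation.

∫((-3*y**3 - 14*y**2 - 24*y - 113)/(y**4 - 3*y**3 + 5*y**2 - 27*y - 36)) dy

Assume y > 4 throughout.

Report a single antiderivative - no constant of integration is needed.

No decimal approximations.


Step 1. Decompose ∫((-3*y**3 - 14*y**2 - 24*y - 113)/(y**4 - 3*y**3 + 5*y**2 - 27*y - 36)) dy by partial fractions, (-3*y**3 - 14*y**2 - 24*y - 113)/(y**4 - 3*y**3 + 5*y**2 - 27*y - 36) = -1/(y**2 + 9) + 2/(y + 1) - 5/(y - 4): now ∫(-5/(y - 4)) dy + ∫(2/(y + 1)) dy + ∫(-1/(y**2 + 9)) dy.
Step 2. Evaluate the standard form [assuming y > -1]: now 2*log(y + 1) + ∫(-5/(y - 4)) dy + ∫(-1/(y**2 + 9)) dy.
Step 3. Evaluate the standard form [assuming y > 4]: now -5*log(y - 4) + 2*log(y + 1) + ∫(-1/(y**2 + 9)) dy.
Step 4. Evaluate the standard form: now -5*log(y - 4) + 2*log(y + 1) - atan(y/3)/3.
Answer: -5*log(y - 4) + 2*log(y + 1) - atan(y/3)/3.


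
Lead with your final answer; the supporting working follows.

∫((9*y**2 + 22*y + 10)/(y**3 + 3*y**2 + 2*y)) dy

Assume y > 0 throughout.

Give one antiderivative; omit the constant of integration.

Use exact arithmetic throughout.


The answer is 5*log(y) + 3*log(y + 1) + log(y + 2).
Step 1. Decompose ∫((9*y**2 + 22*y + 10)/(y**3 + 3*y**2 + 2*y)) dy by partial fractions, (9*y**2 + 22*y + 10)/(y**3 + 3*y**2 + 2*y) = 1/(y + 2) + 3/(y + 1) + 5/y: now ∫(5/y) dy + ∫(3/(y + 1)) dy + ∫(1/(y + 2)) dy.
Step 2. Evaluate the standard form [assuming y > -1]: now 3*log(y + 1) + ∫(5/y) dy + ∫(1/(y + 2)) dy.
Step 3. Evaluate the standard form [assuming y > 0]: now 5*log(y) + 3*log(y + 1) + ∫(1/(y + 2)) dy.
Step 4. Evaluate the standard form [assuming y > -2]: now 5*log(y) + 3*log(y + 1) + log(y + 2).
Answer: 5*log(y) + 3*log(y + 1) + log(y + 2).


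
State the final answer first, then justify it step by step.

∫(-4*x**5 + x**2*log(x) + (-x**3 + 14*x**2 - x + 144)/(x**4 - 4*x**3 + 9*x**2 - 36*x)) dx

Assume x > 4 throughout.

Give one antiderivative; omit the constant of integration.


The answer is -2*x**6/3 + x**3*log(x)/3 - x**3/9 - 4*log(x) + 3*log(x - 4) - 2*atan(x/3)/3.
Step 1. Rewrite: now ∫(-4*x**5) dx + ∫(x**2*log(x)) dx + ∫((-x**3 + 14*x**2 - x + 144)/(x**4 - 4*x**3 + 9*x**2 - 36*x)) dx.
Step 2. Integrate ∫(x**2*log(x)) dx by parts with u = log(x), dv = (x**2) dx, so v = x**3/3 [assuming x > 0]: now x**3*log(x)/3 + ∫(-x**2/3) dx + ∫(-4*x**5) dx + ∫((-x**3 + 14*x**2 - x + 144)/(x**4 - 4*x**3 + 9*x**2 - 36*x)) dx.
Step 3. Evaluate the standard form: now x**3*log(x)/3 - x**3/9 + ∫(-4*x**5) dx + ∫((-x**3 + 14*x**2 - x + 144)/(x**4 - 4*x**3 + 9*x**2 - 36*x)) dx.
Step 4. Evaluate the standard form: now -2*x**6/3 + x**3*log(x)/3 - x**3/9 + ∫((-x**3 + 14*x**2 - x + 144)/(x**4 - 4*x**3 + 9*x**2 - 36*x)) dx.
Step 5. Decompose ∫((-x**3 + 14*x**2 - x + 144)/(x**4 - 4*x**3 + 9*x**2 - 36*x)) dx by partial fractions, (-x**3 + 14*x**2 - x + 144)/(x**4 - 4*x**3 + 9*x**2 - 36*x) = -2/(x**2 + 9) + 3/(x - 4) - 4/x: now -2*x**6/3 + x**3*log(x)/3 - x**3/9 + ∫(-4/x) dx + ∫(3/(x - 4)) dx + ∫(-2/(x**2 + 9)) dx.
Step 6. Evaluate the standard form [assuming x > 0]: now -2*x**6/3 + x**3*log(x)/3 - x**3/9 - 4*log(x) + ∫(3/(x - 4)) dx + ∫(-2/(x**2 + 9)) dx.
Step 7. Evaluate the standard form [assuming x > 4]: now -2*x**6/3 + x**3*log(x)/3 - x**3/9 - 4*log(x) + 3*log(x - 4) + ∫(-2/(x**2 + 9)) dx.
Step 8. Evaluate the standard form: now -2*x**6/3 + x**3*log(x)/3 - x**3/9 - 4*log(x) + 3*log(x - 4) - 2*atan(x/3)/3.
Answer: -2*x**6/3 + x**3*log(x)/3 - x**3/9 - 4*log(x) + 3*log(x - 4) - 2*atan(x/3)/3.


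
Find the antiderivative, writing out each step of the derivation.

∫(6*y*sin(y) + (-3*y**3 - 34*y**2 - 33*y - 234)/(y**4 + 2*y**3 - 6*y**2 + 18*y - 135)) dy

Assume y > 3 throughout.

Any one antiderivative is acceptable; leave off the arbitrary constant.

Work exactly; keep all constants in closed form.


Step 1. Rewrite: now ∫(6*y*sin(y)) dy + ∫((-3*y**3 - 34*y**2 - 33*y - 234)/(y**4 + 2*y**3 - 6*y**2 + 18*y - 135)) dy.
Step 2. Integrate ∫(6*y*sin(y)) dy by parts with u = y, dv = (6*sin(y)) dy, so v = -6*cos(y): now -6*y*cos(y) + ∫((-3*y**3 - 34*y**2 - 33*y - 234)/(y**4 + 2*y**3 - 6*y**2 + 18*y - 135)) dy + ∫(6*cos(y)) dy.
Step 3. Evaluate the standard form: now -6*y*cos(y) + 6*sin(y) + ∫((-3*y**3 - 34*y**2 - 33*y - 234)/(y**4 + 2*y**3 - 6*y**2 + 18*y - 135)) dy.
Step 4. Decompose ∫((-3*y**3 - 34*y**2 - 33*y - 234)/(y**4 + 2*y**3 - 6*y**2 + 18*y - 135)) dy by partial fractions, (-3*y**3 - 34*y**2 - 33*y - 234)/(y**4 + 2*y**3 - 6*y**2 + 18*y - 135) = -3/(y**2 + 9) + 2/(y + 5) - 5/(y - 3): now -6*y*cos(y) + 6*sin(y) + ∫(-5/(y - 3)) dy + ∫(2/(y + 5)) dy + ∫(-3/(y**2 + 9)) dy.
Step 5. Evaluate the standard form [assuming y > -5]: now -6*y*cos(y) + 2*log(y + 5) + 6*sin(y) + ∫(-5/(y - 3)) dy + ∫(-3/(y**2 + 9)) dy.
Step 6. Evaluate the standard form [assuming y > 3]: now -6*y*cos(y) - 5*log(y - 3) + 2*log(y + 5) + 6*sin(y) + ∫(-3/(y**2 + 9)) dy.
Step 7. Evaluate the standard form: now -6*y*cos(y) - 5*log(y - 3) + 2*log(y + 5) + 6*sin(y) - atan(y/3).
Answer: -6*y*cos(y) - 5*log(y - 3) + 2*log(y + 5) + 6*sin(y) - atan(y/3).


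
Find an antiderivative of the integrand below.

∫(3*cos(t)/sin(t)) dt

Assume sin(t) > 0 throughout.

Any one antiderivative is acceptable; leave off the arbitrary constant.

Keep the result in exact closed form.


Answer: 3*log(sin(t)).


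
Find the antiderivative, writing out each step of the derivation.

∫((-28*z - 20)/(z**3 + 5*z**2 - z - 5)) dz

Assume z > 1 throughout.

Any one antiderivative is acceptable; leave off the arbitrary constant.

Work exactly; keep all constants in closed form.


Step 1. Decompose ∫((-28*z - 20)/(z**3 + 5*z**2 - z - 5)) dz by partial fractions, (-28*z - 20)/(z**3 + 5*z**2 - z - 5) = 5/(z + 5) - 1/(z + 1) - 4/(z - 1): now ∫(-4/(z - 1)) dz + ∫(-1/(z + 1)) dz + ∫(5/(z + 5)) dz.
Step 2. Evaluate the standard form [assuming z > -1]: now -log(z + 1) + ∫(-4/(z - 1)) dz + ∫(5/(z + 5)) dz.
Step 3. Evaluate the standard form [assuming z > -5]: now -log(z + 1) + 5*log(z + 5) + ∫(-4/(z - 1)) dz.
Step 4. Evaluate the standard form [assuming z > 1]: now -4*log(z - 1) - log(z + 1) + 5*log(z + 5).
Answer: -4*log(z - 1) - log(z + 1) + 5*log(z + 5).


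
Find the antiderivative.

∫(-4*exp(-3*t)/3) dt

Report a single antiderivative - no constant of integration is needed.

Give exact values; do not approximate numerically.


Answer: 4*exp(-3*t)/9.


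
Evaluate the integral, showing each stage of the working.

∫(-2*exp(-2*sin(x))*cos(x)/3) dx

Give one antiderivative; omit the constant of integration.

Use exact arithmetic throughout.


Step 1. Substitute u = sin(x), turning ∫(-2*exp(-2*sin(x))*cos(x)/3) dx into ∫(-2*exp(-2*u)/3) du: now ∫(-2*exp(-2*u)/3) du.
Step 2. Evaluate the standard form: now exp(-2*u)/3.
Step 3. Substitute back u = sin(x): now exp(-2*sin(x))/3.
Answer: exp(-2*sin(x))/3.


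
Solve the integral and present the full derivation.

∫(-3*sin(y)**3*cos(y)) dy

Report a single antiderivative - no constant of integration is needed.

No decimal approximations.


Step 1. Substitute u = sin(y), turning ∫(-3*sin(y)**3*cos(y)) dy into ∫(-3*u**3) du: now ∫(-3*u**3) du.
Step 2. Evaluate the standard form: now -3*u**4/4.
Step 3. Substitute back u = sin(y): now -3*sin(y)**4/4.
Answer: -3*sin(y)**4/4.


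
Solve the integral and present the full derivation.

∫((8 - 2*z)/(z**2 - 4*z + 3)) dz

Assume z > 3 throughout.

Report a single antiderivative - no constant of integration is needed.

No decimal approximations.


Step 1. Decompose ∫((8 - 2*z)/(z**2 - 4*z + 3)) dz by partial fractions, (8 - 2*z)/(z**2 - 4*z + 3) = -3/(z - 1) + 1/(z - 3): now ∫(1/(z - 3)) dz + ∫(-3/(z - 1)) dz.
Step 2. Evaluate the standard form [assuming z > 3]: now log(z - 3) + ∫(-3/(z - 1)) dz.
Step 3. Evaluate the standard form [assuming z > 1]: now log(z - 3) - 3*log(z - 1).
Answer: log(z - 3) - 3*log(z - 1).


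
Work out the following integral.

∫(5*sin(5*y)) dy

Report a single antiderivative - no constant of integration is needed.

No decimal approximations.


Answer: -cos(5*y).


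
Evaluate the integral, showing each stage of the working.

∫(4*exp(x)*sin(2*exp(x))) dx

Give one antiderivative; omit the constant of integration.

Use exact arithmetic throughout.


Step 1. Substitute u = exp(x), turning ∫(4*exp(x)*sin(2*exp(x))) dx into ∫(4*sin(2*u)) du: now ∫(4*sin(2*u)) du.
Step 2. Evaluate the standard form: now -2*cos(2*u).
Step 3. Substitute back u = exp(x): now -2*cos(2*exp(x)).
Answer: -2*cos(2*exp(x)).


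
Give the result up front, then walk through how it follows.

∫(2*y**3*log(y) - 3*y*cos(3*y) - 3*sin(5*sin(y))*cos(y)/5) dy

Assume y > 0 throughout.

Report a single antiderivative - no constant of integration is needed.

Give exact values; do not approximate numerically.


The answer is y**4*log(y)/2 - y**4/8 - y*sin(3*y) - cos(3*y)/3 + 3*cos(5*sin(y))/25.
Step 1. Rewrite: now ∫(-3*y*cos(3*y)) dy + ∫(2*y**3*log(y)) dy + ∫(-3*sin(5*sin(y))*cos(y)/5) dy.
Step 2. Integrate ∫(-3*y*cos(3*y)) dy by parts with u = y, dv = (-3*cos(3*y)) dy, so v = -sin(3*y): now -y*sin(3*y) + ∫(2*y**3*log(y)) dy + ∫(-3*sin(5*sin(y))*cos(y)/5) dy + ∫(sin(3*y)) dy.
Step 3. Evaluate the standard form: now -y*sin(3*y) - cos(3*y)/3 + ∫(2*y**3*log(y)) dy + ∫(-3*sin(5*sin(y))*cos(y)/5) dy.
Step 4. Substitute u = sin(y), turning ∫(-3*sin(5*sin(y))*cos(y)/5) dy into ∫(-3*sin(5*u)/5) du: now -y*sin(3*y) - cos(3*y)/3 + ∫(2*y**3*log(y)) dy + ∫(-3*sin(5*u)/5) du.
Step 5. Evaluate the standard form: now -y*sin(3*y) + 3*cos(5*u)/25 - cos(3*y)/3 + ∫(2*y**3*log(y)) dy.
Step 6. Substitute back u = sin(y): now -y*sin(3*y) - cos(3*y)/3 + 3*cos(5*sin(y))/25 + ∫(2*y**3*log(y)) dy.
Step 7. Integrate ∫(2*y**3*log(y)) dy by parts with u = log(y), dv = (2*y**3) dy, so v = y**4/2 [assuming y > 0]: now y**4*log(y)/2 - y*sin(3*y) - cos(3*y)/3 + 3*cos(5*sin(y))/25 + ∫(-y**3/2) dy.
Step 8. Evaluate the standard form: now y**4*log(y)/2 - y**4/8 - y*sin(3*y) - cos(3*y)/3 + 3*cos(5*sin(y))/25.
Answer: y**4*log(y)/2 - y**4/8 - y*sin(3*y) - cos(3*y)/3 + 3*cos(5*sin(y))/25.


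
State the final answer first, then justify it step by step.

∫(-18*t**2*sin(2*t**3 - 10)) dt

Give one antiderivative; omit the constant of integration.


The answer is 3*cos(2*t**3 - 10).
Step 1. Substitute u = t**3 - 5, turning ∫(-18*t**2*sin(2*t**3 - 10)) dt into ∫(-6*sin(2*u)) du: now ∫(-6*sin(2*u)) du.
Step 2. Evaluate the standard form: now 3*cos(2*u).
Step 3. Substitute back u = t**3 - 5: now 3*cos(2*t**3 - 10).
Answer: 3*cos(2*t**3 - 10).


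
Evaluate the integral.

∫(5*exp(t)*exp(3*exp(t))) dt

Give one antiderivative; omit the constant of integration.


Answer: 5*exp(3*exp(t))/3.


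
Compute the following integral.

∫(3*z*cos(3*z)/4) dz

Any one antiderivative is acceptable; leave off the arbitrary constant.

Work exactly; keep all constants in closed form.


Answer: z*sin(3*z)/4 + cos(3*z)/12.


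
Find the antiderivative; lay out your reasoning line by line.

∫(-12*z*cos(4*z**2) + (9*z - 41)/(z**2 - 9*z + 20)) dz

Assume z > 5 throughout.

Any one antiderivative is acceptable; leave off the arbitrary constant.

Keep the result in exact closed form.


Step 1. Rewrite: now ∫(-12*z*cos(4*z**2)) dz + ∫((9*z - 41)/(z**2 - 9*z + 20)) dz.
Step 2. Decompose ∫((9*z - 41)/(z**2 - 9*z + 20)) dz by partial fractions, (9*z - 41)/(z**2 - 9*z + 20) = 5/(z - 4) + 4/(z - 5): now ∫(-12*z*cos(4*z**2)) dz + ∫(4/(z - 5)) dz + ∫(5/(z - 4)) dz.
Step 3. Evaluate the standard form [assuming z > 4]: now 5*log(z - 4) + ∫(-12*z*cos(4*z**2)) dz + ∫(4/(z - 5)) dz.
Step 4. Evaluate the standard form [assuming z > 5]: now 4*log(z - 5) + 5*log(z - 4) + ∫(-12*z*cos(4*z**2)) dz.
Step 5. Substitute u = z**2, turning ∫(-12*z*cos(4*z**2)) dz into ∫(-6*cos(4*u)) du: now 4*log(z - 5) + 5*log(z - 4) + ∫(-6*cos(4*u)) du.
Step 6. Evaluate the standard form: now 4*log(z - 5) + 5*log(z - 4) - 3*sin(4*u)/2.
Step 7. Substitute back u = z**2: now 4*log(z - 5) + 5*log(z - 4) - 3*sin(4*z**2)/2.
Answer: 4*log(z - 5) + 5*log(z - 4) - 3*sin(4*z**2)/2.


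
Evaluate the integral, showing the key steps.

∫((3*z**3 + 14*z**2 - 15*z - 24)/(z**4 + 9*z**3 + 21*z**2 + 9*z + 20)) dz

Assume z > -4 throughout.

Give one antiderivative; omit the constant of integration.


Step 1. Decompose ∫((3*z**3 + 14*z**2 - 15*z - 24)/(z**4 + 9*z**3 + 21*z**2 + 9*z + 20)) dz by partial fractions, (3*z**3 + 14*z**2 - 15*z - 24)/(z**4 + 9*z**3 + 21*z**2 + 9*z + 20) = -2/(z**2 + 1) - 1/(z + 5) + 4/(z + 4): now ∫(4/(z + 4)) dz + ∫(-1/(z + 5)) dz + ∫(-2/(z**2 + 1)) dz.
Step 2. Evaluate the standard form [assuming z > -5]: now -log(z + 5) + ∫(4/(z + 4)) dz + ∫(-2/(z**2 + 1)) dz.
Step 3. Evaluate the standard form [assuming z > -4]: now 4*log(z + 4) - log(z + 5) + ∫(-2/(z**2 + 1)) dz.
Step 4. Evaluate the standard form: now 4*log(z + 4) - log(z + 5) - 2*atan(z).
Answer: 4*log(z + 4) - log(z + 5) - 2*atan(z).


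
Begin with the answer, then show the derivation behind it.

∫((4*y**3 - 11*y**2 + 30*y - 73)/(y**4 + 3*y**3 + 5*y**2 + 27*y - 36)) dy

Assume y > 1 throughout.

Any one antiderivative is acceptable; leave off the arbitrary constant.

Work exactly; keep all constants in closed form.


The answer is -log(y - 1) + 5*log(y + 4) - 2*atan(y/3)/3.
Step 1. Decompose ∫((4*y**3 - 11*y**2 + 30*y - 73)/(y**4 + 3*y**3 + 5*y**2 + 27*y - 36)) dy by partial fractions, (4*y**3 - 11*y**2 + 30*y - 73)/(y**4 + 3*y**3 + 5*y**2 + 27*y - 36) = -2/(y**2 + 9) + 5/(y + 4) - 1/(y - 1): now ∫(-1/(y - 1)) dy + ∫(5/(y + 4)) dy + ∫(-2/(y**2 + 9)) dy.
Step 2. Evaluate the standard form [assuming y > 1]: now -log(y - 1) + ∫(5/(y + 4)) dy + ∫(-2/(y**2 + 9)) dy.
Step 3. Evaluate the standard form [assuming y > -4]: now -log(y - 1) + 5*log(y + 4) + ∫(-2/(y**2 + 9)) dy.
Step 4. Evaluate the standard form: now -log(y - 1) + 5*log(y + 4) - 2*atan(y/3)/3.
Answer: -log(y - 1) + 5*log(y + 4) - 2*atan(y/3)/3.


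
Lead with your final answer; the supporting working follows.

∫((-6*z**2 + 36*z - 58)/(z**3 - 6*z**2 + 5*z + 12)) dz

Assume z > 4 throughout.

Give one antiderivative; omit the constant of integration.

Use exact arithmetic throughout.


The answer is -2*log(z - 4) + log(z - 3) - 5*log(z + 1).
Step 1. Decompose ∫((-6*z**2 + 36*z - 58)/(z**3 - 6*z**2 + 5*z + 12)) dz by partial fractions, (-6*z**2 + 36*z - 58)/(z**3 - 6*z**2 + 5*z + 12) = -5/(z + 1) + 1/(z - 3) - 2/(z - 4): now ∫(-2/(z - 4)) dz + ∫(1/(z - 3)) dz + ∫(-5/(z + 1)) dz.
Step 2. Evaluate the standard form [assuming z > -1]: now -5*log(z + 1) + ∫(-2/(z - 4)) dz + ∫(1/(z - 3)) dz.
Step 3. Evaluate the standard form [assuming z > 4]: now -2*log(z - 4) - 5*log(z + 1) + ∫(1/(z - 3)) dz.
Step 4. Evaluate the standard form [assuming z > 3]: now -2*log(z - 4) + log(z - 3) - 5*log(z + 1).
Answer: -2*log(z - 4) + log(z - 3) - 5*log(z + 1).
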